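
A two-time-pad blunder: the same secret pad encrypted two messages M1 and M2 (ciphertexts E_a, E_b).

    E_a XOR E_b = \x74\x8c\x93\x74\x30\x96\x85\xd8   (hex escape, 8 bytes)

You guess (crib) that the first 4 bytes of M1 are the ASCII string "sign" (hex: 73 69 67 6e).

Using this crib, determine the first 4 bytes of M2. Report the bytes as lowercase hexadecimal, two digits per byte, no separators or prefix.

Since E_a ⊕ E_b = M1 ⊕ M2, XORing with the guessed M1 bytes yields the corresponding M2 bytes: M2 = (E_a ⊕ E_b) ⊕ M1.
74 xor 73 = 07
8c xor 69 = e5
93 xor 67 = f4
74 xor 6e = 1a

07e5f41a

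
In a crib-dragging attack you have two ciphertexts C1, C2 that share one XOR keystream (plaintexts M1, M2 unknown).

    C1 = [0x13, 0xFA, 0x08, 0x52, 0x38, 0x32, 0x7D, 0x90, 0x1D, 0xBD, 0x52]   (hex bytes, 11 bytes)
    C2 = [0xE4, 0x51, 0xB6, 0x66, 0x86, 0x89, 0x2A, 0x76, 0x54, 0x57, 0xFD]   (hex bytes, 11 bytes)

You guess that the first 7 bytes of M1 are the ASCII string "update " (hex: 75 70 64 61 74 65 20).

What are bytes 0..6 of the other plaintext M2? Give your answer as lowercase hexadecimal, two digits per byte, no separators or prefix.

First, C1 ⊕ C2 = (M1 ⊕ K) ⊕ (M2 ⊕ K) = M1 ⊕ M2, so the key drops out. Then M2 = (M1 ⊕ M2) ⊕ M1 over the first 7 bytes.
byte 0: (13 ⊕ e4) ⊕ 75 = f7 ⊕ 75 = 82
byte 1: (fa ⊕ 51) ⊕ 70 = ab ⊕ 70 = db
byte 2: (08 ⊕ b6) ⊕ 64 = be ⊕ 64 = da
byte 3: (52 ⊕ 66) ⊕ 61 = 34 ⊕ 61 = 55
byte 4: (38 ⊕ 86) ⊕ 74 = be ⊕ 74 = ca
byte 5: (32 ⊕ 89) ⊕ 65 = bb ⊕ 65 = de
byte 6: (7d ⊕ 2a) ⊕ 20 = 57 ⊕ 20 = 77

82dbda55cade77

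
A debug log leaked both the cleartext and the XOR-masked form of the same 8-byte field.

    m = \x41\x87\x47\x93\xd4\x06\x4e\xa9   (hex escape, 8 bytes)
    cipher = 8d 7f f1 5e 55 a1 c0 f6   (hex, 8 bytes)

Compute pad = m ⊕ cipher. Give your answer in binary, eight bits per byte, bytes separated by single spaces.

Since cipher = m ⊕ pad, XORing both sides with m gives pad = m ⊕ cipher.
byte 0: 01000001 ⊕ 10001101 = 11001100
byte 1: 10000111 ⊕ 01111111 = 11111000
byte 2: 01000111 ⊕ 11110001 = 10110110
byte 3: 10010011 ⊕ 01011110 = 11001101
byte 4: 11010100 ⊕ 01010101 = 10000001
byte 5: 00000110 ⊕ 10100001 = 10100111
byte 6: 01001110 ⊕ 11000000 = 10001110
byte 7: 10101001 ⊕ 11110110 = 01011111

11001100 11111000 10110110 11001101 10000001 10100111 10001110 01011111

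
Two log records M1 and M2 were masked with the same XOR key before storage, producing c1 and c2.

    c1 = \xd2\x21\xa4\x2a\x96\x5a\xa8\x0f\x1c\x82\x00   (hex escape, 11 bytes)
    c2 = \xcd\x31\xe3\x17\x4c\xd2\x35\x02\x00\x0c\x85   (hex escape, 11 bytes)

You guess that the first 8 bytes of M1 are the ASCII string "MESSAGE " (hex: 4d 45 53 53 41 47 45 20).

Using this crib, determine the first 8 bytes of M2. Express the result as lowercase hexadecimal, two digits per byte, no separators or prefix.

First, c1 ⊕ c2 = (M1 ⊕ K) ⊕ (M2 ⊕ K) = M1 ⊕ M2, so the key drops out. Then M2 = (M1 ⊕ M2) ⊕ M1 over the first 8 bytes.
byte 0: (d2 ^ cd) ^ 4d = 1f ^ 4d = 52
byte 1: (21 ^ 31) ^ 45 = 10 ^ 45 = 55
byte 2: (a4 ^ e3) ^ 53 = 47 ^ 53 = 14
byte 3: (2a ^ 17) ^ 53 = 3d ^ 53 = 6e
byte 4: (96 ^ 4c) ^ 41 = da ^ 41 = 9b
byte 5: (5a ^ d2) ^ 47 = 88 ^ 47 = cf
byte 6: (a8 ^ 35) ^ 45 = 9d ^ 45 = d8
byte 7: (0f ^ 02) ^ 20 = 0d ^ 20 = 2d

5255146e9bcfd82d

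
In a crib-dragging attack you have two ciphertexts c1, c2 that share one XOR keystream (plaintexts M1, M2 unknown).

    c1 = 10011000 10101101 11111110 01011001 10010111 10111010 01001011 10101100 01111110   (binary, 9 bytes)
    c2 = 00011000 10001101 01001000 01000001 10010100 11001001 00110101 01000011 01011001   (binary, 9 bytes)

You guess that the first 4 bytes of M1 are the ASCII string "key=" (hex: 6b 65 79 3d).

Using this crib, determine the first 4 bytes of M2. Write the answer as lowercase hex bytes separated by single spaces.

First, c1 ⊕ c2 = (M1 ⊕ K) ⊕ (M2 ⊕ K) = M1 ⊕ M2, so the key drops out. Then M2 = (M1 ⊕ M2) ⊕ M1 over the first 4 bytes.
byte 0: (98 xor 18) xor 6b = 80 xor 6b = eb
byte 1: (ad xor 8d) xor 65 = 20 xor 65 = 45
byte 2: (fe xor 48) xor 79 = b6 xor 79 = cf
byte 3: (59 xor 41) xor 3d = 18 xor 3d = 25

eb 45 cf 25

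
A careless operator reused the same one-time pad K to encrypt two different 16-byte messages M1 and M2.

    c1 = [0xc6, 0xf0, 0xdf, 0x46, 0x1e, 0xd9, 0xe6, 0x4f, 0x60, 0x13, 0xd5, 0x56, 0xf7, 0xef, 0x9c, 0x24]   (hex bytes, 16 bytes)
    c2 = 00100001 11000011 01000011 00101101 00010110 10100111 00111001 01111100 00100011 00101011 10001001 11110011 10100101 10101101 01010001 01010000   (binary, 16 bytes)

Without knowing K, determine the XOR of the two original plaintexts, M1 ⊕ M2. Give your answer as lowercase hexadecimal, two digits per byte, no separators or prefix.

e7339c6b087edf3343385ca55242cd74

c1 ⊕ c2 = (M1 ⊕ K) ⊕ (M2 ⊕ K) = M1 ⊕ M2 — the shared key cancels under XOR.
11000110 XOR 00100001 = 11100111
11110000 XOR 11000011 = 00110011
11011111 XOR 01000011 = 10011100
01000110 XOR 00101101 = 01101011
00011110 XOR 00010110 = 00001000
11011001 XOR 10100111 = 01111110
11100110 XOR 00111001 = 11011111
01001111 XOR 01111100 = 00110011
01100000 XOR 00100011 = 01000011
00010011 XOR 00101011 = 00111000
11010101 XOR 10001001 = 01011100
01010110 XOR 11110011 = 10100101
11110111 XOR 10100101 = 01010010
11101111 XOR 10101101 = 01000010
10011100 XOR 01010001 = 11001101
00100100 XOR 01010000 = 01110100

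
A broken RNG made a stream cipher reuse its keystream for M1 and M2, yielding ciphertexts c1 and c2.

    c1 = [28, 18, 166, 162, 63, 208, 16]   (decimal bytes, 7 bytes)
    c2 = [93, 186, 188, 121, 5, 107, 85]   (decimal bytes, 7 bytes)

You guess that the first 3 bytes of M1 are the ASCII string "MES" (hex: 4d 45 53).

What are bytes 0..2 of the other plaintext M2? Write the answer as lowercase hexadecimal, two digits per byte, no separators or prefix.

0ced49

First, c1 ⊕ c2 = (M1 ⊕ K) ⊕ (M2 ⊕ K) = M1 ⊕ M2, so the key drops out. Then M2 = (M1 ⊕ M2) ⊕ M1 over the first 3 bytes.
byte 0: (1c XOR 5d) XOR 4d = 41 XOR 4d = 0c
byte 1: (12 XOR ba) XOR 45 = a8 XOR 45 = ed
byte 2: (a6 XOR bc) XOR 53 = 1a XOR 53 = 49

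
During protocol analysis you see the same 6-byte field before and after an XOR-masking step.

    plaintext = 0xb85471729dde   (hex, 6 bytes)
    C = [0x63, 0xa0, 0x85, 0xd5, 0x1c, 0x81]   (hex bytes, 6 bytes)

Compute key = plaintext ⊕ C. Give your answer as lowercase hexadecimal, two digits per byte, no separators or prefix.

dbf4f4a7815f

Since C = plaintext ⊕ key, XORing both sides with plaintext gives key = plaintext ⊕ C.
b8 XOR 63 = db
54 XOR a0 = f4
71 XOR 85 = f4
72 XOR d5 = a7
9d XOR 1c = 81
de XOR 81 = 5f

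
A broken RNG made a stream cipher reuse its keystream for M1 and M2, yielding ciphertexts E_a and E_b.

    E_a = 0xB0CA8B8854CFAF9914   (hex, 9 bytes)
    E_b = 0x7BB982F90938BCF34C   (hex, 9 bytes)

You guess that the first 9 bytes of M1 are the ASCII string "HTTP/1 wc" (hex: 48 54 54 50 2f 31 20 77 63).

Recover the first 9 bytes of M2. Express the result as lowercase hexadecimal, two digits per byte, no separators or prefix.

83275d2172c6331d3b

First, E_a ⊕ E_b = (M1 ⊕ K) ⊕ (M2 ⊕ K) = M1 ⊕ M2, so the key drops out. Then M2 = (M1 ⊕ M2) ⊕ M1 over the first 9 bytes.
byte 0: (b0 ^ 7b) ^ 48 = cb ^ 48 = 83
byte 1: (ca ^ b9) ^ 54 = 73 ^ 54 = 27
byte 2: (8b ^ 82) ^ 54 = 09 ^ 54 = 5d
byte 3: (88 ^ f9) ^ 50 = 71 ^ 50 = 21
byte 4: (54 ^ 09) ^ 2f = 5d ^ 2f = 72
byte 5: (cf ^ 38) ^ 31 = f7 ^ 31 = c6
byte 6: (af ^ bc) ^ 20 = 13 ^ 20 = 33
byte 7: (99 ^ f3) ^ 77 = 6a ^ 77 = 1d
byte 8: (14 ^ 4c) ^ 63 = 58 ^ 63 = 3b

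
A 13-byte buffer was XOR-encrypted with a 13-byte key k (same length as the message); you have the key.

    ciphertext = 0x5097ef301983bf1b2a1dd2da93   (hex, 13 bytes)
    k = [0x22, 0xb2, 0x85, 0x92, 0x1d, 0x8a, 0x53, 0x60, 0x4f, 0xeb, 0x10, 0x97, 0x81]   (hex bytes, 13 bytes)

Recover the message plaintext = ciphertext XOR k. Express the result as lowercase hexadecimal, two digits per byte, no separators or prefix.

byte 0: 50 ⊕ 22 = 72
byte 1: 97 ⊕ b2 = 25
byte 2: ef ⊕ 85 = 6a
byte 3: 30 ⊕ 92 = a2
byte 4: 19 ⊕ 1d = 04
byte 5: 83 ⊕ 8a = 09
byte 6: bf ⊕ 53 = ec
byte 7: 1b ⊕ 60 = 7b
byte 8: 2a ⊕ 4f = 65
byte 9: 1d ⊕ eb = f6
byte 10: d2 ⊕ 10 = c2
byte 11: da ⊕ 97 = 4d
byte 12: 93 ⊕ 81 = 12

72256aa20409ec7b65f6c24d12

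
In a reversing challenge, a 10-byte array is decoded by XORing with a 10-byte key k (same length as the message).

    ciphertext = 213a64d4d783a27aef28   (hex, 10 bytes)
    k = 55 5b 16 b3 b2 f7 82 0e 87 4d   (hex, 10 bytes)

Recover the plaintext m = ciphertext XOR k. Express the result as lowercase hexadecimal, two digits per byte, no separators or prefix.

XOR is its own inverse, so applying the key byte-wise gives the result directly.
byte 0: 00100001 ⊕ 01010101 = 01110100
byte 1: 00111010 ⊕ 01011011 = 01100001
byte 2: 01100100 ⊕ 00010110 = 01110010
byte 3: 11010100 ⊕ 10110011 = 01100111
byte 4: 11010111 ⊕ 10110010 = 01100101
byte 5: 10000011 ⊕ 11110111 = 01110100
byte 6: 10100010 ⊕ 10000010 = 00100000
byte 7: 01111010 ⊕ 00001110 = 01110100
byte 8: 11101111 ⊕ 10000111 = 01101000
byte 9: 00101000 ⊕ 01001101 = 01100101

74617267657420746865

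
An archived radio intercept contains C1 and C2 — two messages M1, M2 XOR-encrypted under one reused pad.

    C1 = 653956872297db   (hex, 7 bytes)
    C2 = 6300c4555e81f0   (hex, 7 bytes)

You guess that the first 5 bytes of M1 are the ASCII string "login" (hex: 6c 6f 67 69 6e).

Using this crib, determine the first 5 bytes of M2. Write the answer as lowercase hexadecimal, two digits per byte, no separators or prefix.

First, C1 ⊕ C2 = (M1 ⊕ K) ⊕ (M2 ⊕ K) = M1 ⊕ M2, so the key drops out. Then M2 = (M1 ⊕ M2) ⊕ M1 over the first 5 bytes.
byte 0: (65 xor 63) xor 6c = 06 xor 6c = 6a
byte 1: (39 xor 00) xor 6f = 39 xor 6f = 56
byte 2: (56 xor c4) xor 67 = 92 xor 67 = f5
byte 3: (87 xor 55) xor 69 = d2 xor 69 = bb
byte 4: (22 xor 5e) xor 6e = 7c xor 6e = 12

6a56f5bb12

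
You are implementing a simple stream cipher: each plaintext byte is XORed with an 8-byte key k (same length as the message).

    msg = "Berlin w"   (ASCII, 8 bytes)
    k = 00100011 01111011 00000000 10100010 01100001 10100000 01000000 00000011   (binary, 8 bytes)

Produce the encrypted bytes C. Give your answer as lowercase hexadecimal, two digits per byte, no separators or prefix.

611e72ce08ce6074

XOR is its own inverse, so applying the key byte-wise gives the result directly.
01000010 ⊕ 00100011 = 01100001
01100101 ⊕ 01111011 = 00011110
01110010 ⊕ 00000000 = 01110010
01101100 ⊕ 10100010 = 11001110
01101001 ⊕ 01100001 = 00001000
01101110 ⊕ 10100000 = 11001110
00100000 ⊕ 01000000 = 01100000
01110111 ⊕ 00000011 = 01110100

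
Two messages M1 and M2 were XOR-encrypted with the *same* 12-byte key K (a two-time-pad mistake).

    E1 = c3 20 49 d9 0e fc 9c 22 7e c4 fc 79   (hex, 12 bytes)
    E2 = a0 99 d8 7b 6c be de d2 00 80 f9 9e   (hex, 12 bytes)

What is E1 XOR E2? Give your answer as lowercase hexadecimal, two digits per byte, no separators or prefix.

63b991a2624242f07e4405e7

E1 ⊕ E2 = (M1 ⊕ K) ⊕ (M2 ⊕ K) = M1 ⊕ M2 — the shared key cancels under XOR.
c3 XOR a0 = 63
20 XOR 99 = b9
49 XOR d8 = 91
d9 XOR 7b = a2
0e XOR 6c = 62
fc XOR be = 42
9c XOR de = 42
22 XOR d2 = f0
7e XOR 00 = 7e
c4 XOR 80 = 44
fc XOR f9 = 05
79 XOR 9e = e7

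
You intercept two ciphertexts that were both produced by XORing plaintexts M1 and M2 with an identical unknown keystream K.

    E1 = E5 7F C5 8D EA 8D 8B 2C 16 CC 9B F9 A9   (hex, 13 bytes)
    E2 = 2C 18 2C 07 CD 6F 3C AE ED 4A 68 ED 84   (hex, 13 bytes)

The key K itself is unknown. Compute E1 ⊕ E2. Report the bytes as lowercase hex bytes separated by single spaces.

E1 ⊕ E2 = (M1 ⊕ K) ⊕ (M2 ⊕ K) = M1 ⊕ M2 — the shared key cancels under XOR.
byte 0: 229 XOR  44 = 201
byte 1: 127 XOR  24 = 103
byte 2: 197 XOR  44 = 233
byte 3: 141 XOR   7 = 138
byte 4: 234 XOR 205 =  39
byte 5: 141 XOR 111 = 226
byte 6: 139 XOR  60 = 183
byte 7:  44 XOR 174 = 130
byte 8:  22 XOR 237 = 251
byte 9: 204 XOR  74 = 134
byte 10: 155 XOR 104 = 243
byte 11: 249 XOR 237 =  20
byte 12: 169 XOR 132 =  45

c9 67 e9 8a 27 e2 b7 82 fb 86 f3 14 2d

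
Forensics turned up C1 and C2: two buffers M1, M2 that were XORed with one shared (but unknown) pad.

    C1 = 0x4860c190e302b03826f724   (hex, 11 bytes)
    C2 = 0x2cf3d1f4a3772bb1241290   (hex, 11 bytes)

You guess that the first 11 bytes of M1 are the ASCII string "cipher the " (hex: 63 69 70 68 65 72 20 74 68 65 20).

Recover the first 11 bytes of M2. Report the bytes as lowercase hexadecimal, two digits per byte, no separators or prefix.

First, C1 ⊕ C2 = (M1 ⊕ K) ⊕ (M2 ⊕ K) = M1 ⊕ M2, so the key drops out. Then M2 = (M1 ⊕ M2) ⊕ M1 over the first 11 bytes.
byte 0: (48 ^ 2c) ^ 63 = 64 ^ 63 = 07
byte 1: (60 ^ f3) ^ 69 = 93 ^ 69 = fa
byte 2: (c1 ^ d1) ^ 70 = 10 ^ 70 = 60
byte 3: (90 ^ f4) ^ 68 = 64 ^ 68 = 0c
byte 4: (e3 ^ a3) ^ 65 = 40 ^ 65 = 25
byte 5: (02 ^ 77) ^ 72 = 75 ^ 72 = 07
byte 6: (b0 ^ 2b) ^ 20 = 9b ^ 20 = bb
byte 7: (38 ^ b1) ^ 74 = 89 ^ 74 = fd
byte 8: (26 ^ 24) ^ 68 = 02 ^ 68 = 6a
byte 9: (f7 ^ 12) ^ 65 = e5 ^ 65 = 80
byte 10: (24 ^ 90) ^ 20 = b4 ^ 20 = 94

07fa600c2507bbfd6a8094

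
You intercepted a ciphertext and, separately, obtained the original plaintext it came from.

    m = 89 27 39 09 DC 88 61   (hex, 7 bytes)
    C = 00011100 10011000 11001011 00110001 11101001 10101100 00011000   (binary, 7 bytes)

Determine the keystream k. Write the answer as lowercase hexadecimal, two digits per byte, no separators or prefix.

95bff238352479

Since C = m ⊕ k, XORing both sides with m gives k = m ⊕ C.
89 ^ 1c = 95
27 ^ 98 = bf
39 ^ cb = f2
09 ^ 31 = 38
dc ^ e9 = 35
88 ^ ac = 24
61 ^ 18 = 79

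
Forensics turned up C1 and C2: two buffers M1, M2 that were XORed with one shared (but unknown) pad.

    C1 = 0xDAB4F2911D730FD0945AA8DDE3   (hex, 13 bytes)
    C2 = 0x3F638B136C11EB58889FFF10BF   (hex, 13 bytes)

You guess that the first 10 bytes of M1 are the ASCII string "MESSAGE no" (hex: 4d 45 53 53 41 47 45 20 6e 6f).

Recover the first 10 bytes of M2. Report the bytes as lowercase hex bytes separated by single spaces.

First, C1 ⊕ C2 = (M1 ⊕ K) ⊕ (M2 ⊕ K) = M1 ⊕ M2, so the key drops out. Then M2 = (M1 ⊕ M2) ⊕ M1 over the first 10 bytes.
byte 0: (da xor 3f) xor 4d = e5 xor 4d = a8
byte 1: (b4 xor 63) xor 45 = d7 xor 45 = 92
byte 2: (f2 xor 8b) xor 53 = 79 xor 53 = 2a
byte 3: (91 xor 13) xor 53 = 82 xor 53 = d1
byte 4: (1d xor 6c) xor 41 = 71 xor 41 = 30
byte 5: (73 xor 11) xor 47 = 62 xor 47 = 25
byte 6: (0f xor eb) xor 45 = e4 xor 45 = a1
byte 7: (d0 xor 58) xor 20 = 88 xor 20 = a8
byte 8: (94 xor 88) xor 6e = 1c xor 6e = 72
byte 9: (5a xor 9f) xor 6f = c5 xor 6f = aa

a8 92 2a d1 30 25 a1 a8 72 aa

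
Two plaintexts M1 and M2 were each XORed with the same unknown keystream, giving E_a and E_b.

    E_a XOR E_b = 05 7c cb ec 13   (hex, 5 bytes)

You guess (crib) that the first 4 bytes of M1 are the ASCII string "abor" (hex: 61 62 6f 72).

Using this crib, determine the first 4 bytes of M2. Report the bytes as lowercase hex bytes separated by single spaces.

Since E_a ⊕ E_b = M1 ⊕ M2, XORing with the guessed M1 bytes yields the corresponding M2 bytes: M2 = (E_a ⊕ E_b) ⊕ M1.
05 XOR 61 = 64
7c XOR 62 = 1e
cb XOR 6f = a4
ec XOR 72 = 9e

64 1e a4 9e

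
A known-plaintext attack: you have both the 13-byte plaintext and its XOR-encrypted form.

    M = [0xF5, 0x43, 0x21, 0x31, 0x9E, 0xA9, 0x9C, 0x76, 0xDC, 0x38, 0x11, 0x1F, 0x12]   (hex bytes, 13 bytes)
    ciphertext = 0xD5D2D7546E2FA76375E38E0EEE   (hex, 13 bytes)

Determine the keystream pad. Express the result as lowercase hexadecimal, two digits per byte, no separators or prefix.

2091f665f0863b15a9db9f11fc

Since ciphertext = M ⊕ pad, XORing both sides with M gives pad = M ⊕ ciphertext.
245 XOR 213 =  32
 67 XOR 210 = 145
 33 XOR 215 = 246
 49 XOR  84 = 101
158 XOR 110 = 240
169 XOR  47 = 134
156 XOR 167 =  59
118 XOR  99 =  21
220 XOR 117 = 169
 56 XOR 227 = 219
 17 XOR 142 = 159
 31 XOR  14 =  17
 18 XOR 238 = 252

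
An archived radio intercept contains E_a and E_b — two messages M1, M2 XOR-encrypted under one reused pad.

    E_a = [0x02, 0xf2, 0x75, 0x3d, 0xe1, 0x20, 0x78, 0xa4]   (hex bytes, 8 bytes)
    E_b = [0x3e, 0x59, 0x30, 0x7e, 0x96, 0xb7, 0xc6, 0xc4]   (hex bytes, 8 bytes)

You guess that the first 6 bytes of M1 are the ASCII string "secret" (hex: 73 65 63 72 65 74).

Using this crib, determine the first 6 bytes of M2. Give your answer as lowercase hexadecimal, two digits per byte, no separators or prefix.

First, E_a ⊕ E_b = (M1 ⊕ K) ⊕ (M2 ⊕ K) = M1 ⊕ M2, so the key drops out. Then M2 = (M1 ⊕ M2) ⊕ M1 over the first 6 bytes.
byte 0: (02 ⊕ 3e) ⊕ 73 = 3c ⊕ 73 = 4f
byte 1: (f2 ⊕ 59) ⊕ 65 = ab ⊕ 65 = ce
byte 2: (75 ⊕ 30) ⊕ 63 = 45 ⊕ 63 = 26
byte 3: (3d ⊕ 7e) ⊕ 72 = 43 ⊕ 72 = 31
byte 4: (e1 ⊕ 96) ⊕ 65 = 77 ⊕ 65 = 12
byte 5: (20 ⊕ b7) ⊕ 74 = 97 ⊕ 74 = e3

4fce263112e3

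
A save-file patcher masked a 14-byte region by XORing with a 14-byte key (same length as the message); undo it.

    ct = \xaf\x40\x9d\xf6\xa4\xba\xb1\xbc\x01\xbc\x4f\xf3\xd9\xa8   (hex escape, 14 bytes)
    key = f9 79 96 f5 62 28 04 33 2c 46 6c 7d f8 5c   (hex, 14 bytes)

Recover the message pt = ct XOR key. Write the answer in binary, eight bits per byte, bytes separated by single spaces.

01010110 00111001 00001011 00000011 11000110 10010010 10110101 10001111 00101101 11111010 00100011 10001110 00100001 11110100

af ⊕ f9 = 56
40 ⊕ 79 = 39
9d ⊕ 96 = 0b
f6 ⊕ f5 = 03
a4 ⊕ 62 = c6
ba ⊕ 28 = 92
b1 ⊕ 04 = b5
bc ⊕ 33 = 8f
01 ⊕ 2c = 2d
bc ⊕ 46 = fa
4f ⊕ 6c = 23
f3 ⊕ 7d = 8e
d9 ⊕ f8 = 21
a8 ⊕ 5c = f4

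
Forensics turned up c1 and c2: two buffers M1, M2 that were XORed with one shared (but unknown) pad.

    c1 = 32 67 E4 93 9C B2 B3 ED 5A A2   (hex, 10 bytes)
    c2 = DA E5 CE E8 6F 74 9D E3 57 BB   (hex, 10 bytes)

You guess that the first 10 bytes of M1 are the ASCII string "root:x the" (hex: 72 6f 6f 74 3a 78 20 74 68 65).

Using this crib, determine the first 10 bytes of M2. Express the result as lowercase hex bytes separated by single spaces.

First, c1 ⊕ c2 = (M1 ⊕ K) ⊕ (M2 ⊕ K) = M1 ⊕ M2, so the key drops out. Then M2 = (M1 ⊕ M2) ⊕ M1 over the first 10 bytes.
byte 0: (32 ⊕ da) ⊕ 72 = e8 ⊕ 72 = 9a
byte 1: (67 ⊕ e5) ⊕ 6f = 82 ⊕ 6f = ed
byte 2: (e4 ⊕ ce) ⊕ 6f = 2a ⊕ 6f = 45
byte 3: (93 ⊕ e8) ⊕ 74 = 7b ⊕ 74 = 0f
byte 4: (9c ⊕ 6f) ⊕ 3a = f3 ⊕ 3a = c9
byte 5: (b2 ⊕ 74) ⊕ 78 = c6 ⊕ 78 = be
byte 6: (b3 ⊕ 9d) ⊕ 20 = 2e ⊕ 20 = 0e
byte 7: (ed ⊕ e3) ⊕ 74 = 0e ⊕ 74 = 7a
byte 8: (5a ⊕ 57) ⊕ 68 = 0d ⊕ 68 = 65
byte 9: (a2 ⊕ bb) ⊕ 65 = 19 ⊕ 65 = 7c

9a ed 45 0f c9 be 0e 7a 65 7c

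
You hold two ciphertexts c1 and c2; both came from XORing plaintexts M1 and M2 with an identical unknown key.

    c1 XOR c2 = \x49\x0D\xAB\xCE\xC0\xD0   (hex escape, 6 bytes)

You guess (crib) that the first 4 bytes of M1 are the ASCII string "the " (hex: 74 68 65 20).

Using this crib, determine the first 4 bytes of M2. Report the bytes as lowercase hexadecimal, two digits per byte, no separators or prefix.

3d65ceee

Since c1 ⊕ c2 = M1 ⊕ M2, XORing with the guessed M1 bytes yields the corresponding M2 bytes: M2 = (c1 ⊕ c2) ⊕ M1.
01001001 XOR 01110100 = 00111101
00001101 XOR 01101000 = 01100101
10101011 XOR 01100101 = 11001110
11001110 XOR 00100000 = 11101110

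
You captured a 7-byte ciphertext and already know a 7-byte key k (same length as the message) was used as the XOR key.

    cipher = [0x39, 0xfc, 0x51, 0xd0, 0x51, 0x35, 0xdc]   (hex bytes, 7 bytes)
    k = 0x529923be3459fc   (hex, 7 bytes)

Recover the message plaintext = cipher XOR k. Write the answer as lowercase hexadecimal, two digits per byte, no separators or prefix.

6b65726e656c20

byte 0: 39 xor 52 = 6b
byte 1: fc xor 99 = 65
byte 2: 51 xor 23 = 72
byte 3: d0 xor be = 6e
byte 4: 51 xor 34 = 65
byte 5: 35 xor 59 = 6c
byte 6: dc xor fc = 20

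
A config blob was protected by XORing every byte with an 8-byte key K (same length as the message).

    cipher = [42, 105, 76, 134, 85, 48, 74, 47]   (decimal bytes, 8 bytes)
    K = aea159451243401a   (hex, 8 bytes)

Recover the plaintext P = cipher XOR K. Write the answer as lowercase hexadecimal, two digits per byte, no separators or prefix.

2a XOR ae = 84
69 XOR a1 = c8
4c XOR 59 = 15
86 XOR 45 = c3
55 XOR 12 = 47
30 XOR 43 = 73
4a XOR 40 = 0a
2f XOR 1a = 35

84c815c347730a35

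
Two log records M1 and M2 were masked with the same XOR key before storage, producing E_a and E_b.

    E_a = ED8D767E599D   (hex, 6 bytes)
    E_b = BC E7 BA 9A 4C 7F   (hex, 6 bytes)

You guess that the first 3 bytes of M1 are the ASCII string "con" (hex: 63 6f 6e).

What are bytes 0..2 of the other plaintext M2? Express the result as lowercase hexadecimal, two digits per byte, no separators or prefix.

First, E_a ⊕ E_b = (M1 ⊕ K) ⊕ (M2 ⊕ K) = M1 ⊕ M2, so the key drops out. Then M2 = (M1 ⊕ M2) ⊕ M1 over the first 3 bytes.
byte 0: (ed XOR bc) XOR 63 = 51 XOR 63 = 32
byte 1: (8d XOR e7) XOR 6f = 6a XOR 6f = 05
byte 2: (76 XOR ba) XOR 6e = cc XOR 6e = a2

3205a2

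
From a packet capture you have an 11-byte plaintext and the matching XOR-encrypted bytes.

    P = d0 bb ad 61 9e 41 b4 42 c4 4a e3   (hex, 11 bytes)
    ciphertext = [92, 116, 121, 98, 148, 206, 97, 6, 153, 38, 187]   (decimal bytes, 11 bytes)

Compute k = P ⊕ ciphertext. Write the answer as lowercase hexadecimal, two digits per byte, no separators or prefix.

8ccfd4030a8fd5445d6c58

Since ciphertext = P ⊕ k, XORing both sides with P gives k = P ⊕ ciphertext.
d0 XOR 5c = 8c
bb XOR 74 = cf
ad XOR 79 = d4
61 XOR 62 = 03
9e XOR 94 = 0a
41 XOR ce = 8f
b4 XOR 61 = d5
42 XOR 06 = 44
c4 XOR 99 = 5d
4a XOR 26 = 6c
e3 XOR bb = 58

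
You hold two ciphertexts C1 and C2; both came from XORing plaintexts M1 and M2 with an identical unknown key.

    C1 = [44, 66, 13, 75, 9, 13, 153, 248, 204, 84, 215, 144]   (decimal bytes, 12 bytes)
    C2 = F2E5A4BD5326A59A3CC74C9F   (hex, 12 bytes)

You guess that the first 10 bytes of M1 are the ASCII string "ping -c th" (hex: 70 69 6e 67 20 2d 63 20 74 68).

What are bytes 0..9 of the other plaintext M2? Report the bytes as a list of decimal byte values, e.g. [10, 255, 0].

First, C1 ⊕ C2 = (M1 ⊕ K) ⊕ (M2 ⊕ K) = M1 ⊕ M2, so the key drops out. Then M2 = (M1 ⊕ M2) ⊕ M1 over the first 10 bytes.
byte 0: (2c ^ f2) ^ 70 = de ^ 70 = ae
byte 1: (42 ^ e5) ^ 69 = a7 ^ 69 = ce
byte 2: (0d ^ a4) ^ 6e = a9 ^ 6e = c7
byte 3: (4b ^ bd) ^ 67 = f6 ^ 67 = 91
byte 4: (09 ^ 53) ^ 20 = 5a ^ 20 = 7a
byte 5: (0d ^ 26) ^ 2d = 2b ^ 2d = 06
byte 6: (99 ^ a5) ^ 63 = 3c ^ 63 = 5f
byte 7: (f8 ^ 9a) ^ 20 = 62 ^ 20 = 42
byte 8: (cc ^ 3c) ^ 74 = f0 ^ 74 = 84
byte 9: (54 ^ c7) ^ 68 = 93 ^ 68 = fb

[174, 206, 199, 145, 122, 6, 95, 66, 132, 251]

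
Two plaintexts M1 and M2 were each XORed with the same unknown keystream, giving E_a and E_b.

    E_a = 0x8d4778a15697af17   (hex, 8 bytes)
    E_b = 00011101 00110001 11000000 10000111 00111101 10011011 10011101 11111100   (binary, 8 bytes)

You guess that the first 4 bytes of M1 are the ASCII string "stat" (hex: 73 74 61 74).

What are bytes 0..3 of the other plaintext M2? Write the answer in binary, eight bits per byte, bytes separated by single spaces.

11100011 00000010 11011001 01010010

First, E_a ⊕ E_b = (M1 ⊕ K) ⊕ (M2 ⊕ K) = M1 ⊕ M2, so the key drops out. Then M2 = (M1 ⊕ M2) ⊕ M1 over the first 4 bytes.
byte 0: (8d XOR 1d) XOR 73 = 90 XOR 73 = e3
byte 1: (47 XOR 31) XOR 74 = 76 XOR 74 = 02
byte 2: (78 XOR c0) XOR 61 = b8 XOR 61 = d9
byte 3: (a1 XOR 87) XOR 74 = 26 XOR 74 = 52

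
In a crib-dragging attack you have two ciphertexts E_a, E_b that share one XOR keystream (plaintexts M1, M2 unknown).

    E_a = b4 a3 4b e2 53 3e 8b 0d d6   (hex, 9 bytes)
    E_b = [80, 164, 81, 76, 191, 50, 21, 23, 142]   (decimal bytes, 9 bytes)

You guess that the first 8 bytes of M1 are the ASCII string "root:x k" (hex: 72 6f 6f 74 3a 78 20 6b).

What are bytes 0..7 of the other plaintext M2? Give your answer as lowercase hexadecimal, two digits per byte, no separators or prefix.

966875dad674be71

First, E_a ⊕ E_b = (M1 ⊕ K) ⊕ (M2 ⊕ K) = M1 ⊕ M2, so the key drops out. Then M2 = (M1 ⊕ M2) ⊕ M1 over the first 8 bytes.
byte 0: (b4 xor 50) xor 72 = e4 xor 72 = 96
byte 1: (a3 xor a4) xor 6f = 07 xor 6f = 68
byte 2: (4b xor 51) xor 6f = 1a xor 6f = 75
byte 3: (e2 xor 4c) xor 74 = ae xor 74 = da
byte 4: (53 xor bf) xor 3a = ec xor 3a = d6
byte 5: (3e xor 32) xor 78 = 0c xor 78 = 74
byte 6: (8b xor 15) xor 20 = 9e xor 20 = be
byte 7: (0d xor 17) xor 6b = 1a xor 6b = 71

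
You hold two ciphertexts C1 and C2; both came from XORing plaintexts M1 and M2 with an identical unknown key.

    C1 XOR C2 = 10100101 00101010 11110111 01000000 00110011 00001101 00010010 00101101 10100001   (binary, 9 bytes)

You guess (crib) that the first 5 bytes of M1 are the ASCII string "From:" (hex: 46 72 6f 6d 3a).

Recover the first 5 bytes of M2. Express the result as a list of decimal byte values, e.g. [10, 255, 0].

Since C1 ⊕ C2 = M1 ⊕ M2, XORing with the guessed M1 bytes yields the corresponding M2 bytes: M2 = (C1 ⊕ C2) ⊕ M1.
byte 0: 165 ^  70 = 227
byte 1:  42 ^ 114 =  88
byte 2: 247 ^ 111 = 152
byte 3:  64 ^ 109 =  45
byte 4:  51 ^  58 =   9

[227, 88, 152, 45, 9]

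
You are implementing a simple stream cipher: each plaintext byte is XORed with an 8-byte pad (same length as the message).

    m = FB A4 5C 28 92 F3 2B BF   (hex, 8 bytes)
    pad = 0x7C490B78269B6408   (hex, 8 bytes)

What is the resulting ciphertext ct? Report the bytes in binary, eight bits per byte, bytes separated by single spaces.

10000111 11101101 01010111 01010000 10110100 01101000 01001111 10110111

XOR is its own inverse, so applying the key byte-wise gives the result directly.
byte 0: fb xor 7c = 87
byte 1: a4 xor 49 = ed
byte 2: 5c xor 0b = 57
byte 3: 28 xor 78 = 50
byte 4: 92 xor 26 = b4
byte 5: f3 xor 9b = 68
byte 6: 2b xor 64 = 4f
byte 7: bf xor 08 = b7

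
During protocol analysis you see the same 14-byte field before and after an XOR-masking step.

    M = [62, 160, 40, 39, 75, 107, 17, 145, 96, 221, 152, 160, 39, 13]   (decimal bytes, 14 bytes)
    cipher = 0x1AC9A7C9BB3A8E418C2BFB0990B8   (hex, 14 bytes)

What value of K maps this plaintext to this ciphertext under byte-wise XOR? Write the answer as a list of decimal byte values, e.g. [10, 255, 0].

Since cipher = M ⊕ K, XORing both sides with M gives K = M ⊕ cipher.
3e XOR 1a = 24
a0 XOR c9 = 69
28 XOR a7 = 8f
27 XOR c9 = ee
4b XOR bb = f0
6b XOR 3a = 51
11 XOR 8e = 9f
91 XOR 41 = d0
60 XOR 8c = ec
dd XOR 2b = f6
98 XOR fb = 63
a0 XOR 09 = a9
27 XOR 90 = b7
0d XOR b8 = b5

[36, 105, 143, 238, 240, 81, 159, 208, 236, 246, 99, 169, 183, 181]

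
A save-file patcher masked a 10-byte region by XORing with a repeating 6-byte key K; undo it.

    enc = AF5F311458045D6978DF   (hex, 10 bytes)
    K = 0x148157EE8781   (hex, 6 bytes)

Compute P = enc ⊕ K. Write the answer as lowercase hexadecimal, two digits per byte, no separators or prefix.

The 6-byte key repeats, so the effective keystream is 14 81 57 ee 87 81 14 81 57 ee.
byte 0: af XOR 14 = bb
byte 1: 5f XOR 81 = de
byte 2: 31 XOR 57 = 66
byte 3: 14 XOR ee = fa
byte 4: 58 XOR 87 = df
byte 5: 04 XOR 81 = 85
byte 6: 5d XOR 14 = 49
byte 7: 69 XOR 81 = e8
byte 8: 78 XOR 57 = 2f
byte 9: df XOR ee = 31

bbde66fadf8549e82f31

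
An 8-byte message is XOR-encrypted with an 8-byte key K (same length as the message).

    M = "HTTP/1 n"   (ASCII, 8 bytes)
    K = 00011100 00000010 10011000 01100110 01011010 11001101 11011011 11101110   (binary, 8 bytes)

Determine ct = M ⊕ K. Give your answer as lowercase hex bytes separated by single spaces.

01001000 XOR 00011100 = 01010100
01010100 XOR 00000010 = 01010110
01010100 XOR 10011000 = 11001100
01010000 XOR 01100110 = 00110110
00101111 XOR 01011010 = 01110101
00110001 XOR 11001101 = 11111100
00100000 XOR 11011011 = 11111011
01101110 XOR 11101110 = 10000000

54 56 cc 36 75 fc fb 80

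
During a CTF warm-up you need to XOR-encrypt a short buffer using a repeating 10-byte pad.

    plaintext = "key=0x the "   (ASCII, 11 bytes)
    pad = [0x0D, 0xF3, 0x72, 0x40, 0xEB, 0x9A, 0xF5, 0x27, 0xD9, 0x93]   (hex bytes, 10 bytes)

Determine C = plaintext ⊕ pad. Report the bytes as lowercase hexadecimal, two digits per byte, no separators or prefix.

The 10-byte key repeats, so the effective keystream is 0d f3 72 40 eb 9a f5 27 d9 93 0d.
byte 0: 6b ^ 0d = 66
byte 1: 65 ^ f3 = 96
byte 2: 79 ^ 72 = 0b
byte 3: 3d ^ 40 = 7d
byte 4: 30 ^ eb = db
byte 5: 78 ^ 9a = e2
byte 6: 20 ^ f5 = d5
byte 7: 74 ^ 27 = 53
byte 8: 68 ^ d9 = b1
byte 9: 65 ^ 93 = f6
byte 10: 20 ^ 0d = 2d

66960b7ddbe2d553b1f62d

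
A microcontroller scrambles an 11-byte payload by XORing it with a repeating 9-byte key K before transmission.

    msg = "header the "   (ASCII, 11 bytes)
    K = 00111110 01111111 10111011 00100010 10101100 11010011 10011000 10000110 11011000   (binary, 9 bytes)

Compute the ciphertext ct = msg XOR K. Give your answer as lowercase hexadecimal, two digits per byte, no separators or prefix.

561ada46c9a1b8f2b05b5f

The 9-byte key repeats, so the effective keystream is 3e 7f bb 22 ac d3 98 86 d8 3e 7f.
byte 0: 01101000 ⊕ 00111110 = 01010110
byte 1: 01100101 ⊕ 01111111 = 00011010
byte 2: 01100001 ⊕ 10111011 = 11011010
byte 3: 01100100 ⊕ 00100010 = 01000110
byte 4: 01100101 ⊕ 10101100 = 11001001
byte 5: 01110010 ⊕ 11010011 = 10100001
byte 6: 00100000 ⊕ 10011000 = 10111000
byte 7: 01110100 ⊕ 10000110 = 11110010
byte 8: 01101000 ⊕ 11011000 = 10110000
byte 9: 01100101 ⊕ 00111110 = 01011011
byte 10: 00100000 ⊕ 01111111 = 01011111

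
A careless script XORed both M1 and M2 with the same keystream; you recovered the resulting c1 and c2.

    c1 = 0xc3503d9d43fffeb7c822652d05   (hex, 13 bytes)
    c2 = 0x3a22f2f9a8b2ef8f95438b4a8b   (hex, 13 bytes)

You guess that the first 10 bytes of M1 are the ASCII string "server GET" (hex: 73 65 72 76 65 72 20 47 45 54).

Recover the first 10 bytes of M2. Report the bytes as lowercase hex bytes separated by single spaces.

First, c1 ⊕ c2 = (M1 ⊕ K) ⊕ (M2 ⊕ K) = M1 ⊕ M2, so the key drops out. Then M2 = (M1 ⊕ M2) ⊕ M1 over the first 10 bytes.
byte 0: (c3 ⊕ 3a) ⊕ 73 = f9 ⊕ 73 = 8a
byte 1: (50 ⊕ 22) ⊕ 65 = 72 ⊕ 65 = 17
byte 2: (3d ⊕ f2) ⊕ 72 = cf ⊕ 72 = bd
byte 3: (9d ⊕ f9) ⊕ 76 = 64 ⊕ 76 = 12
byte 4: (43 ⊕ a8) ⊕ 65 = eb ⊕ 65 = 8e
byte 5: (ff ⊕ b2) ⊕ 72 = 4d ⊕ 72 = 3f
byte 6: (fe ⊕ ef) ⊕ 20 = 11 ⊕ 20 = 31
byte 7: (b7 ⊕ 8f) ⊕ 47 = 38 ⊕ 47 = 7f
byte 8: (c8 ⊕ 95) ⊕ 45 = 5d ⊕ 45 = 18
byte 9: (22 ⊕ 43) ⊕ 54 = 61 ⊕ 54 = 35

8a 17 bd 12 8e 3f 31 7f 18 35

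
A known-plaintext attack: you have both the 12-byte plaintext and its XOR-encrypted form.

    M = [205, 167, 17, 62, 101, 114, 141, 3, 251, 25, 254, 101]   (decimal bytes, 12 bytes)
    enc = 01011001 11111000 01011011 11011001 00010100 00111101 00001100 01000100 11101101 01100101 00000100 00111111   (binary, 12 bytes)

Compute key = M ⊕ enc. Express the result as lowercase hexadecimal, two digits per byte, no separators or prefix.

945f4ae7714f8147167cfa5a

Since enc = M ⊕ key, XORing both sides with M gives key = M ⊕ enc.
byte 0: cd xor 59 = 94
byte 1: a7 xor f8 = 5f
byte 2: 11 xor 5b = 4a
byte 3: 3e xor d9 = e7
byte 4: 65 xor 14 = 71
byte 5: 72 xor 3d = 4f
byte 6: 8d xor 0c = 81
byte 7: 03 xor 44 = 47
byte 8: fb xor ed = 16
byte 9: 19 xor 65 = 7c
byte 10: fe xor 04 = fa
byte 11: 65 xor 3f = 5a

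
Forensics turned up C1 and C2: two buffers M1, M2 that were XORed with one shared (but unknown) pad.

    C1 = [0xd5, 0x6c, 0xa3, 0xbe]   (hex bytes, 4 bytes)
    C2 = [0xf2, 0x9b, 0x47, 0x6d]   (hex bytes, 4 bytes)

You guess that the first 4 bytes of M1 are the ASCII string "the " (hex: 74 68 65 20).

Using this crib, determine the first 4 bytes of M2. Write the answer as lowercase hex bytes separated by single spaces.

53 9f 81 f3

First, C1 ⊕ C2 = (M1 ⊕ K) ⊕ (M2 ⊕ K) = M1 ⊕ M2, so the key drops out. Then M2 = (M1 ⊕ M2) ⊕ M1 over the first 4 bytes.
byte 0: (d5 xor f2) xor 74 = 27 xor 74 = 53
byte 1: (6c xor 9b) xor 68 = f7 xor 68 = 9f
byte 2: (a3 xor 47) xor 65 = e4 xor 65 = 81
byte 3: (be xor 6d) xor 20 = d3 xor 20 = f3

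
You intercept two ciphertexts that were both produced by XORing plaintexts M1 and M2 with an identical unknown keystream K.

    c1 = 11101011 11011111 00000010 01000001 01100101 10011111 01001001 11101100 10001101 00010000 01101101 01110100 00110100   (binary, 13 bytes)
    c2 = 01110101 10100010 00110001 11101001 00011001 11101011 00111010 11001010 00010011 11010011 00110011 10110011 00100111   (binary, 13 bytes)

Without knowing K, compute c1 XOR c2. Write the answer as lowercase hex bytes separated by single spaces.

9e 7d 33 a8 7c 74 73 26 9e c3 5e c7 13

c1 ⊕ c2 = (M1 ⊕ K) ⊕ (M2 ⊕ K) = M1 ⊕ M2 — the shared key cancels under XOR.
byte 0: eb ⊕ 75 = 9e
byte 1: df ⊕ a2 = 7d
byte 2: 02 ⊕ 31 = 33
byte 3: 41 ⊕ e9 = a8
byte 4: 65 ⊕ 19 = 7c
byte 5: 9f ⊕ eb = 74
byte 6: 49 ⊕ 3a = 73
byte 7: ec ⊕ ca = 26
byte 8: 8d ⊕ 13 = 9e
byte 9: 10 ⊕ d3 = c3
byte 10: 6d ⊕ 33 = 5e
byte 11: 74 ⊕ b3 = c7
byte 12: 34 ⊕ 27 = 13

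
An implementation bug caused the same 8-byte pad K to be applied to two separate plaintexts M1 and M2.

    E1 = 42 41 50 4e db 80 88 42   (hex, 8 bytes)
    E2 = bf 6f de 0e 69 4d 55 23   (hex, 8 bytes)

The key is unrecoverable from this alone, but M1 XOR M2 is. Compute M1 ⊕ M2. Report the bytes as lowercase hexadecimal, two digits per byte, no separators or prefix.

E1 ⊕ E2 = (M1 ⊕ K) ⊕ (M2 ⊕ K) = M1 ⊕ M2 — the shared key cancels under XOR.
42 XOR bf = fd
41 XOR 6f = 2e
50 XOR de = 8e
4e XOR 0e = 40
db XOR 69 = b2
80 XOR 4d = cd
88 XOR 55 = dd
42 XOR 23 = 61

fd2e8e40b2cddd61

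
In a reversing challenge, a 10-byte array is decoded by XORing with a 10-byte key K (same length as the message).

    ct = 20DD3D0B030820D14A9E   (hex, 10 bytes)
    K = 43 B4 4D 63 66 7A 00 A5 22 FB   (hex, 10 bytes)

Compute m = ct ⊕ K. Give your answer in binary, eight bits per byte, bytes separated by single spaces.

01100011 01101001 01110000 01101000 01100101 01110010 00100000 01110100 01101000 01100101

XOR is its own inverse, so applying the key byte-wise gives the result directly.
byte 0:  32 ^  67 =  99
byte 1: 221 ^ 180 = 105
byte 2:  61 ^  77 = 112
byte 3:  11 ^  99 = 104
byte 4:   3 ^ 102 = 101
byte 5:   8 ^ 122 = 114
byte 6:  32 ^   0 =  32
byte 7: 209 ^ 165 = 116
byte 8:  74 ^  34 = 104
byte 9: 158 ^ 251 = 101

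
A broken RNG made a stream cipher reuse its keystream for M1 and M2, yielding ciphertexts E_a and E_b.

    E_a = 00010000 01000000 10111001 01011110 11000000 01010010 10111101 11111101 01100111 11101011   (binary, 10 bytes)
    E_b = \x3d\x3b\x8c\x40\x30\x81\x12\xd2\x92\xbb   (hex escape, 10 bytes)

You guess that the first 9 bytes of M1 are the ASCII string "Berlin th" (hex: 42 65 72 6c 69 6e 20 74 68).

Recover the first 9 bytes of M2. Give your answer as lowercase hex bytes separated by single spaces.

6f 1e 47 72 99 bd 8f 5b 9d

First, E_a ⊕ E_b = (M1 ⊕ K) ⊕ (M2 ⊕ K) = M1 ⊕ M2, so the key drops out. Then M2 = (M1 ⊕ M2) ⊕ M1 over the first 9 bytes.
byte 0: (10 xor 3d) xor 42 = 2d xor 42 = 6f
byte 1: (40 xor 3b) xor 65 = 7b xor 65 = 1e
byte 2: (b9 xor 8c) xor 72 = 35 xor 72 = 47
byte 3: (5e xor 40) xor 6c = 1e xor 6c = 72
byte 4: (c0 xor 30) xor 69 = f0 xor 69 = 99
byte 5: (52 xor 81) xor 6e = d3 xor 6e = bd
byte 6: (bd xor 12) xor 20 = af xor 20 = 8f
byte 7: (fd xor d2) xor 74 = 2f xor 74 = 5b
byte 8: (67 xor 92) xor 68 = f5 xor 68 = 9d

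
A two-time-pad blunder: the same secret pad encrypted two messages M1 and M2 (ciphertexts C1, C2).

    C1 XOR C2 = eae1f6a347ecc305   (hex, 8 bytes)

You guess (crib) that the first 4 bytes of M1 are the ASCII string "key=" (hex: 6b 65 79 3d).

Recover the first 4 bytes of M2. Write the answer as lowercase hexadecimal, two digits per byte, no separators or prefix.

Since C1 ⊕ C2 = M1 ⊕ M2, XORing with the guessed M1 bytes yields the corresponding M2 bytes: M2 = (C1 ⊕ C2) ⊕ M1.
ea xor 6b = 81
e1 xor 65 = 84
f6 xor 79 = 8f
a3 xor 3d = 9e

81848f9e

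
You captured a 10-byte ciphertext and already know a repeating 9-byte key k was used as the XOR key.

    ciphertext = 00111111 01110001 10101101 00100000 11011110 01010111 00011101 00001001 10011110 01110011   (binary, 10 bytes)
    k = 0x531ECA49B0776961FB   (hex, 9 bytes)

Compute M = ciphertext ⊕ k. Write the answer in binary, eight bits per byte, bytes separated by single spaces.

The 9-byte key repeats, so the effective keystream is 53 1e ca 49 b0 77 69 61 fb 53.
byte 0: 00111111 xor 01010011 = 01101100
byte 1: 01110001 xor 00011110 = 01101111
byte 2: 10101101 xor 11001010 = 01100111
byte 3: 00100000 xor 01001001 = 01101001
byte 4: 11011110 xor 10110000 = 01101110
byte 5: 01010111 xor 01110111 = 00100000
byte 6: 00011101 xor 01101001 = 01110100
byte 7: 00001001 xor 01100001 = 01101000
byte 8: 10011110 xor 11111011 = 01100101
byte 9: 01110011 xor 01010011 = 00100000

01101100 01101111 01100111 01101001 01101110 00100000 01110100 01101000 01100101 00100000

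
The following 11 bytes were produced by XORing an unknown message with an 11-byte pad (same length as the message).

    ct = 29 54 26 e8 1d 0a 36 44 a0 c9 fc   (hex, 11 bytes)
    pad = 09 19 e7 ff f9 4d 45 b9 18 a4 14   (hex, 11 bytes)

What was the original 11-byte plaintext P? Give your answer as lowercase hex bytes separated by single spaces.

20 4d c1 17 e4 47 73 fd b8 6d e8

29 xor 09 = 20
54 xor 19 = 4d
26 xor e7 = c1
e8 xor ff = 17
1d xor f9 = e4
0a xor 4d = 47
36 xor 45 = 73
44 xor b9 = fd
a0 xor 18 = b8
c9 xor a4 = 6d
fc xor 14 = e8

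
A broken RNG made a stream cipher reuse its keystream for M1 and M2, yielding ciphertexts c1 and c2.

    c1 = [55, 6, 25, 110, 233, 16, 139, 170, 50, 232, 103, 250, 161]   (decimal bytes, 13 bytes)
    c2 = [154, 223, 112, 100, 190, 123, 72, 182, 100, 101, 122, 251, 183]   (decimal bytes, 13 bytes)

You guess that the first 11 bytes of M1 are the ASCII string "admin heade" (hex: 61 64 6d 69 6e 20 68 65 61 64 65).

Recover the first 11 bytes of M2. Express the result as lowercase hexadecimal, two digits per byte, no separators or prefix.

ccbd0463394bab7937e978

First, c1 ⊕ c2 = (M1 ⊕ K) ⊕ (M2 ⊕ K) = M1 ⊕ M2, so the key drops out. Then M2 = (M1 ⊕ M2) ⊕ M1 over the first 11 bytes.
byte 0: (37 XOR 9a) XOR 61 = ad XOR 61 = cc
byte 1: (06 XOR df) XOR 64 = d9 XOR 64 = bd
byte 2: (19 XOR 70) XOR 6d = 69 XOR 6d = 04
byte 3: (6e XOR 64) XOR 69 = 0a XOR 69 = 63
byte 4: (e9 XOR be) XOR 6e = 57 XOR 6e = 39
byte 5: (10 XOR 7b) XOR 20 = 6b XOR 20 = 4b
byte 6: (8b XOR 48) XOR 68 = c3 XOR 68 = ab
byte 7: (aa XOR b6) XOR 65 = 1c XOR 65 = 79
byte 8: (32 XOR 64) XOR 61 = 56 XOR 61 = 37
byte 9: (e8 XOR 65) XOR 64 = 8d XOR 64 = e9
byte 10: (67 XOR 7a) XOR 65 = 1d XOR 65 = 78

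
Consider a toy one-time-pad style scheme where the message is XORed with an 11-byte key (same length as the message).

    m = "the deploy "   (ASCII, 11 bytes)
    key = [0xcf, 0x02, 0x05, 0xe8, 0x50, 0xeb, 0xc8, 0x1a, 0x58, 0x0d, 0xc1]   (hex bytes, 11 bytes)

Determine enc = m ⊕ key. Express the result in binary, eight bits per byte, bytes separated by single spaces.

XOR is its own inverse, so applying the key byte-wise gives the result directly.
116 ^ 207 = 187
104 ^   2 = 106
101 ^   5 =  96
 32 ^ 232 = 200
100 ^  80 =  52
101 ^ 235 = 142
112 ^ 200 = 184
108 ^  26 = 118
111 ^  88 =  55
121 ^  13 = 116
 32 ^ 193 = 225

10111011 01101010 01100000 11001000 00110100 10001110 10111000 01110110 00110111 01110100 11100001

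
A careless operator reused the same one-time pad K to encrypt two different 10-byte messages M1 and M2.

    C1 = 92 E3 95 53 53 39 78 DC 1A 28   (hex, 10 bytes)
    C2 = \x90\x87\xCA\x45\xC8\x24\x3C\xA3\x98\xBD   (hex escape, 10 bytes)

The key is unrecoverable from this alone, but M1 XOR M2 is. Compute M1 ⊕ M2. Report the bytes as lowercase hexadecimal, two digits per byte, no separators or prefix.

C1 ⊕ C2 = (M1 ⊕ K) ⊕ (M2 ⊕ K) = M1 ⊕ M2 — the shared key cancels under XOR.
92 ⊕ 90 = 02
e3 ⊕ 87 = 64
95 ⊕ ca = 5f
53 ⊕ 45 = 16
53 ⊕ c8 = 9b
39 ⊕ 24 = 1d
78 ⊕ 3c = 44
dc ⊕ a3 = 7f
1a ⊕ 98 = 82
28 ⊕ bd = 95

02645f169b1d447f8295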